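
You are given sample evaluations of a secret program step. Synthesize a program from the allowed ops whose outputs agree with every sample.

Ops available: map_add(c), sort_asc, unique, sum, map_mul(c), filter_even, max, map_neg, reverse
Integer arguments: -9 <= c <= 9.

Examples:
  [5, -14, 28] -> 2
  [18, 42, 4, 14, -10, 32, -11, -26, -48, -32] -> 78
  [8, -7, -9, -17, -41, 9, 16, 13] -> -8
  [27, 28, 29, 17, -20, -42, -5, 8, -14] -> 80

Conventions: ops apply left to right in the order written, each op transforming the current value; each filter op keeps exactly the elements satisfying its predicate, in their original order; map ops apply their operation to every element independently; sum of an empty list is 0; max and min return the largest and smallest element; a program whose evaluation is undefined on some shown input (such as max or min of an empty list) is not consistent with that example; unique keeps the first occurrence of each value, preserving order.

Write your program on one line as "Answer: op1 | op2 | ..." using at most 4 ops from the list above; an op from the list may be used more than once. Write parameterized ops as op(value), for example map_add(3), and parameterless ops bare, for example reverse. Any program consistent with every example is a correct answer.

map_add(-8) | filter_even | map_neg | sum

Check, running the answer program on each example:
  [5, -14, 28] -> [-3, -22, 20] -> [-22, 20] -> [22, -20] -> 2
  [18, 42, 4, 14, -10, 32, -11, -26, -48, -32] -> [10, 34, -4, 6, -18, 24, -19, -34, -56, -40] -> [10, 34, -4, 6, -18, 24, -34, -56, -40] -> [-10, -34, 4, -6, 18, -24, 34, 56, 40] -> 78
  [8, -7, -9, -17, -41, 9, 16, 13] -> [0, -15, -17, -25, -49, 1, 8, 5] -> [0, 8] -> [0, -8] -> -8
  [27, 28, 29, 17, -20, -42, -5, 8, -14] -> [19, 20, 21, 9, -28, -50, -13, 0, -22] -> [20, -28, -50, 0, -22] -> [-20, 28, 50, 0, 22] -> 80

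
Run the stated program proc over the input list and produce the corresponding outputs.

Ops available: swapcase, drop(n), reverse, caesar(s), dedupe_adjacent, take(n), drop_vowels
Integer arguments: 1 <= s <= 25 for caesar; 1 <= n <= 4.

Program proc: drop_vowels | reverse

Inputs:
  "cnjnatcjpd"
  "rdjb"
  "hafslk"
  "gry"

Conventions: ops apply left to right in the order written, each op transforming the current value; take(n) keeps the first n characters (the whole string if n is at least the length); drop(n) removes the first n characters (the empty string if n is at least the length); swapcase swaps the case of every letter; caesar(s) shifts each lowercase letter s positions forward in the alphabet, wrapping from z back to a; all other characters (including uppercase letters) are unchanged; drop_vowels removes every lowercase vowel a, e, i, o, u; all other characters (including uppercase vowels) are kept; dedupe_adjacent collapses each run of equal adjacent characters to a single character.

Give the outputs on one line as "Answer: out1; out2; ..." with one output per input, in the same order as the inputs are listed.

Execution, op by op:
  "cnjnatcjpd" -> "cnjntcjpd" -> "dpjctnjnc"
  "rdjb" -> "rdjb" -> "bjdr"
  "hafslk" -> "hfslk" -> "klsfh"
  "gry" -> "gry" -> "yrg"

"dpjctnjnc"; "bjdr"; "klsfh"; "yrg"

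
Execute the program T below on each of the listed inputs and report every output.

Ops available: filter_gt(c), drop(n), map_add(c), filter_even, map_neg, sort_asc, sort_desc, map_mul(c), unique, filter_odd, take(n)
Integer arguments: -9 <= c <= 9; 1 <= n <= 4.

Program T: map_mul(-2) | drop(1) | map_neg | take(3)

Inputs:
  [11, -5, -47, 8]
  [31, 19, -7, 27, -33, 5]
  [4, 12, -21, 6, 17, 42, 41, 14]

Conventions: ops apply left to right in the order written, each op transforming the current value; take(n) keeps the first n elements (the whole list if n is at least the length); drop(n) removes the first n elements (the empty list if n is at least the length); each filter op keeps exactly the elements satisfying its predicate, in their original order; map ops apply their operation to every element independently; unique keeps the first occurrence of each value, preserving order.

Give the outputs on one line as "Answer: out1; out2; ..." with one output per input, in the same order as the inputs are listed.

Execution, op by op:
  [11, -5, -47, 8] -> [-22, 10, 94, -16] -> [10, 94, -16] -> [-10, -94, 16] -> [-10, -94, 16]
  [31, 19, -7, 27, -33, 5] -> [-62, -38, 14, -54, 66, -10] -> [-38, 14, -54, 66, -10] -> [38, -14, 54, -66, 10] -> [38, -14, 54]
  [4, 12, -21, 6, 17, 42, 41, 14] -> [-8, -24, 42, -12, -34, -84, -82, -28] -> [-24, 42, -12, -34, -84, -82, -28] -> [24, -42, 12, 34, 84, 82, 28] -> [24, -42, 12]

[-10, -94, 16]; [38, -14, 54]; [24, -42, 12]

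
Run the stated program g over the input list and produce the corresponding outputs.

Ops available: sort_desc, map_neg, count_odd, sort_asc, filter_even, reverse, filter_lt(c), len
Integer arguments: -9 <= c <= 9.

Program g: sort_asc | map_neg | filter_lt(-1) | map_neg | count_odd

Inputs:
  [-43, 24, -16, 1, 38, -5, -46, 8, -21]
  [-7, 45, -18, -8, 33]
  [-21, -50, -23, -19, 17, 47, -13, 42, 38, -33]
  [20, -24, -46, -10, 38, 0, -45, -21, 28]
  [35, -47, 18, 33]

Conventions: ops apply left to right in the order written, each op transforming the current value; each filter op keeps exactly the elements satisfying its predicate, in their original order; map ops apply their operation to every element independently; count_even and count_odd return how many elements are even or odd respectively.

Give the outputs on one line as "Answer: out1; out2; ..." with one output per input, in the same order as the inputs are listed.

Execution, op by op:
  [-43, 24, -16, 1, 38, -5, -46, 8, -21] -> [-46, -43, -21, -16, -5, 1, 8, 24, 38] -> [46, 43, 21, 16, 5, -1, -8, -24, -38] -> [-8, -24, -38] -> [8, 24, 38] -> 0
  [-7, 45, -18, -8, 33] -> [-18, -8, -7, 33, 45] -> [18, 8, 7, -33, -45] -> [-33, -45] -> [33, 45] -> 2
  [-21, -50, -23, -19, 17, 47, -13, 42, 38, -33] -> [-50, -33, -23, -21, -19, -13, 17, 38, 42, 47] -> [50, 33, 23, 21, 19, 13, -17, -38, -42, -47] -> [-17, -38, -42, -47] -> [17, 38, 42, 47] -> 2
  [20, -24, -46, -10, 38, 0, -45, -21, 28] -> [-46, -45, -24, -21, -10, 0, 20, 28, 38] -> [46, 45, 24, 21, 10, 0, -20, -28, -38] -> [-20, -28, -38] -> [20, 28, 38] -> 0
  [35, -47, 18, 33] -> [-47, 18, 33, 35] -> [47, -18, -33, -35] -> [-18, -33, -35] -> [18, 33, 35] -> 2

0; 2; 2; 0; 2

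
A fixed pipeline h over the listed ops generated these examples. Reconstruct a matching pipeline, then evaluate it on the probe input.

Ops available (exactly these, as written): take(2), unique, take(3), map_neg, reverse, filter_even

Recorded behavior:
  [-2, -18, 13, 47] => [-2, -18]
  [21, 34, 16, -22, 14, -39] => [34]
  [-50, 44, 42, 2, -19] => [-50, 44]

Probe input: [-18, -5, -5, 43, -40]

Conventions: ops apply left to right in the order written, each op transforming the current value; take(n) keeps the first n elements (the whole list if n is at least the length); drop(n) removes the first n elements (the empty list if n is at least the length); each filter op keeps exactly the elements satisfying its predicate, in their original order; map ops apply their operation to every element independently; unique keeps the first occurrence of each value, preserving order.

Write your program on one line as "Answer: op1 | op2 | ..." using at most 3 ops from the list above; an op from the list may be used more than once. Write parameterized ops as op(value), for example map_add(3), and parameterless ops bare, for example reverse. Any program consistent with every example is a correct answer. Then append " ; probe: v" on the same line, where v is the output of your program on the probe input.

take(2) | filter_even ; probe: [-18]

Check, running the answer program on each example:
  [-2, -18, 13, 47] -> [-2, -18] -> [-2, -18]
  [21, 34, 16, -22, 14, -39] -> [21, 34] -> [34]
  [-50, 44, 42, 2, -19] -> [-50, 44] -> [-50, 44]
  probe: [-18, -5, -5, 43, -40] -> [-18, -5] -> [-18]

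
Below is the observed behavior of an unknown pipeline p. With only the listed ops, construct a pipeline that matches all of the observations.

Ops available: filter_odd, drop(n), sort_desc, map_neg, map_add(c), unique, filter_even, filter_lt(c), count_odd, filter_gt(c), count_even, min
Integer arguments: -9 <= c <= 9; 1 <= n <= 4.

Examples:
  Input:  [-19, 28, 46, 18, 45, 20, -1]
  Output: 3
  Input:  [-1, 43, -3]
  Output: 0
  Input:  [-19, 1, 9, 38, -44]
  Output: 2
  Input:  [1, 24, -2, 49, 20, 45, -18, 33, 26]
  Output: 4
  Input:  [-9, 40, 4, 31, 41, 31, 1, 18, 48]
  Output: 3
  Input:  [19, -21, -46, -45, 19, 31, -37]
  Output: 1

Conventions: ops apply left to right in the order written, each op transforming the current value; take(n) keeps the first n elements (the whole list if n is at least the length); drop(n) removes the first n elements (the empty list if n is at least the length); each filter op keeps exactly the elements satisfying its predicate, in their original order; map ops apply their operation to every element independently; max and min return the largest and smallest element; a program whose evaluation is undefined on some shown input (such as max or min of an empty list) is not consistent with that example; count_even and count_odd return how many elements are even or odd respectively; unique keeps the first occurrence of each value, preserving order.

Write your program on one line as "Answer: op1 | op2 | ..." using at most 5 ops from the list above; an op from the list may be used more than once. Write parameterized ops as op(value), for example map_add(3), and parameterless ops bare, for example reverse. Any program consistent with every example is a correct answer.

drop(1) | map_neg | drop(1) | map_add(6) | count_even

Check, running the answer program on each example:
  [-19, 28, 46, 18, 45, 20, -1] -> [28, 46, 18, 45, 20, -1] -> [-28, -46, -18, -45, -20, 1] -> [-46, -18, -45, -20, 1] -> [-40, -12, -39, -14, 7] -> 3
  [-1, 43, -3] -> [43, -3] -> [-43, 3] -> [3] -> [9] -> 0
  [-19, 1, 9, 38, -44] -> [1, 9, 38, -44] -> [-1, -9, -38, 44] -> [-9, -38, 44] -> [-3, -32, 50] -> 2
  [1, 24, -2, 49, 20, 45, -18, 33, 26] -> [24, -2, 49, 20, 45, -18, 33, 26] -> [-24, 2, -49, -20, -45, 18, -33, -26] -> [2, -49, -20, -45, 18, -33, -26] -> [8, -43, -14, -39, 24, -27, -20] -> 4
  [-9, 40, 4, 31, 41, 31, 1, 18, 48] -> [40, 4, 31, 41, 31, 1, 18, 48] -> [-40, -4, -31, -41, -31, -1, -18, -48] -> [-4, -31, -41, -31, -1, -18, -48] -> [2, -25, -35, -25, 5, -12, -42] -> 3
  [19, -21, -46, -45, 19, 31, -37] -> [-21, -46, -45, 19, 31, -37] -> [21, 46, 45, -19, -31, 37] -> [46, 45, -19, -31, 37] -> [52, 51, -13, -25, 43] -> 1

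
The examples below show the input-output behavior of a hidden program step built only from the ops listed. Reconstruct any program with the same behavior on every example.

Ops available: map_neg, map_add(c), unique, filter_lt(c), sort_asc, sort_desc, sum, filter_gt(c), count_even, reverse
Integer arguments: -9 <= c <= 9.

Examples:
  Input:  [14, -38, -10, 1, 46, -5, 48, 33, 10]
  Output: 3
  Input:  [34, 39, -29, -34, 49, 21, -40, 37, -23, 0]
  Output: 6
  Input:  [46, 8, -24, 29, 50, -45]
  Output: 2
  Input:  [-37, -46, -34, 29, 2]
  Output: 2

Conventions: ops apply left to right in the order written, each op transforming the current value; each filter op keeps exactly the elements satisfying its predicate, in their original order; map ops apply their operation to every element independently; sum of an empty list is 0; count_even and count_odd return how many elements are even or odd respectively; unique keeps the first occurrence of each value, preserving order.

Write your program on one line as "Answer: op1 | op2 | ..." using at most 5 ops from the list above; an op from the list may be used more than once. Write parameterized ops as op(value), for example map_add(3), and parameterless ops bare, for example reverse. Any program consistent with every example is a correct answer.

sort_asc | sort_desc | map_add(3) | reverse | count_even

Check, running the answer program on each example:
  [14, -38, -10, 1, 46, -5, 48, 33, 10] -> [-38, -10, -5, 1, 10, 14, 33, 46, 48] -> [48, 46, 33, 14, 10, 1, -5, -10, -38] -> [51, 49, 36, 17, 13, 4, -2, -7, -35] -> [-35, -7, -2, 4, 13, 17, 36, 49, 51] -> 3
  [34, 39, -29, -34, 49, 21, -40, 37, -23, 0] -> [-40, -34, -29, -23, 0, 21, 34, 37, 39, 49] -> [49, 39, 37, 34, 21, 0, -23, -29, -34, -40] -> [52, 42, 40, 37, 24, 3, -20, -26, -31, -37] -> [-37, -31, -26, -20, 3, 24, 37, 40, 42, 52] -> 6
  [46, 8, -24, 29, 50, -45] -> [-45, -24, 8, 29, 46, 50] -> [50, 46, 29, 8, -24, -45] -> [53, 49, 32, 11, -21, -42] -> [-42, -21, 11, 32, 49, 53] -> 2
  [-37, -46, -34, 29, 2] -> [-46, -37, -34, 2, 29] -> [29, 2, -34, -37, -46] -> [32, 5, -31, -34, -43] -> [-43, -34, -31, 5, 32] -> 2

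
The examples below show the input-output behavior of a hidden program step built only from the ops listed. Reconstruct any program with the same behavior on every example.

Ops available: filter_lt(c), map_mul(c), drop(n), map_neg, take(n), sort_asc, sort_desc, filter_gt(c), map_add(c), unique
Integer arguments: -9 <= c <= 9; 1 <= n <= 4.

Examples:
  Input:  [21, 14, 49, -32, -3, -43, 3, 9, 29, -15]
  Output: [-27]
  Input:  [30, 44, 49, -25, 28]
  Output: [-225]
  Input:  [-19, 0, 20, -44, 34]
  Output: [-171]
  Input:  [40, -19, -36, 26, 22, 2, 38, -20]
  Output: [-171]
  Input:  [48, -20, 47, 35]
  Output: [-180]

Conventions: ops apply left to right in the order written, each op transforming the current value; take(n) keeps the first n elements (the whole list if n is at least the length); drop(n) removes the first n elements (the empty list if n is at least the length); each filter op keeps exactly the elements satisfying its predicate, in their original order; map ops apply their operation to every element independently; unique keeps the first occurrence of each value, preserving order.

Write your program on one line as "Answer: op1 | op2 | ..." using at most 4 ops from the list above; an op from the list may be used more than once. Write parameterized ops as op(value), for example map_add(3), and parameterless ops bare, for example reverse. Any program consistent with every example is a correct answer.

sort_desc | filter_lt(-1) | take(1) | map_mul(9)

Check, running the answer program on each example:
  [21, 14, 49, -32, -3, -43, 3, 9, 29, -15] -> [49, 29, 21, 14, 9, 3, -3, -15, -32, -43] -> [-3, -15, -32, -43] -> [-3] -> [-27]
  [30, 44, 49, -25, 28] -> [49, 44, 30, 28, -25] -> [-25] -> [-25] -> [-225]
  [-19, 0, 20, -44, 34] -> [34, 20, 0, -19, -44] -> [-19, -44] -> [-19] -> [-171]
  [40, -19, -36, 26, 22, 2, 38, -20] -> [40, 38, 26, 22, 2, -19, -20, -36] -> [-19, -20, -36] -> [-19] -> [-171]
  [48, -20, 47, 35] -> [48, 47, 35, -20] -> [-20] -> [-20] -> [-180]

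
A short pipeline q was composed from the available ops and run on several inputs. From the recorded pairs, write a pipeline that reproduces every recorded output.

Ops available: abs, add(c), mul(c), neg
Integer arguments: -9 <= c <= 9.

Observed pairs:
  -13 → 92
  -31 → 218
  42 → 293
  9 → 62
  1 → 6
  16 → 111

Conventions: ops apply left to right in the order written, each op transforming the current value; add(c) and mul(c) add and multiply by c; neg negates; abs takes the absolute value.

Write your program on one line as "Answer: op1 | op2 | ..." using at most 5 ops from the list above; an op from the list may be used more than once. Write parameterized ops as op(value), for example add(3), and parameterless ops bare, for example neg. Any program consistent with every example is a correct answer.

neg | mul(-7) | add(-1) | abs

Check, running the answer program on each example:
  -13 -> 13 -> -91 -> -92 -> 92
  -31 -> 31 -> -217 -> -218 -> 218
  42 -> -42 -> 294 -> 293 -> 293
  9 -> -9 -> 63 -> 62 -> 62
  1 -> -1 -> 7 -> 6 -> 6
  16 -> -16 -> 112 -> 111 -> 111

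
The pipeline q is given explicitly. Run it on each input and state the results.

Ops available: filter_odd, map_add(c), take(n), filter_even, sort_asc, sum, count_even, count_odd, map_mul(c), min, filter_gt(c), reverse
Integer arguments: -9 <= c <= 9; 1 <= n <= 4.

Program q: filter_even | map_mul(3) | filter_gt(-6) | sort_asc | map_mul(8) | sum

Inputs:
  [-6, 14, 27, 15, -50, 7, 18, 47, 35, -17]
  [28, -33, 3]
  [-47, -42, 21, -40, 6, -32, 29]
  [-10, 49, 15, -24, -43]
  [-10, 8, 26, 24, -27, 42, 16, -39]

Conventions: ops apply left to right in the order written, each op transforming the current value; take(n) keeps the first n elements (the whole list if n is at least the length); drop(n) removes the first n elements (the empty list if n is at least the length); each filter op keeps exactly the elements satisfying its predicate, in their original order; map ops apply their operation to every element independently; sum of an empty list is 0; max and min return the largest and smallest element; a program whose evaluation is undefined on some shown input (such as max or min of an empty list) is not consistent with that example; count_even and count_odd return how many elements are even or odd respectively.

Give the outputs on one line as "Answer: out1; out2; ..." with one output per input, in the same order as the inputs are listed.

Execution, op by op:
  [-6, 14, 27, 15, -50, 7, 18, 47, 35, -17] -> [-6, 14, -50, 18] -> [-18, 42, -150, 54] -> [42, 54] -> [42, 54] -> [336, 432] -> 768
  [28, -33, 3] -> [28] -> [84] -> [84] -> [84] -> [672] -> 672
  [-47, -42, 21, -40, 6, -32, 29] -> [-42, -40, 6, -32] -> [-126, -120, 18, -96] -> [18] -> [18] -> [144] -> 144
  [-10, 49, 15, -24, -43] -> [-10, -24] -> [-30, -72] -> [] -> [] -> [] -> 0
  [-10, 8, 26, 24, -27, 42, 16, -39] -> [-10, 8, 26, 24, 42, 16] -> [-30, 24, 78, 72, 126, 48] -> [24, 78, 72, 126, 48] -> [24, 48, 72, 78, 126] -> [192, 384, 576, 624, 1008] -> 2784

768; 672; 144; 0; 2784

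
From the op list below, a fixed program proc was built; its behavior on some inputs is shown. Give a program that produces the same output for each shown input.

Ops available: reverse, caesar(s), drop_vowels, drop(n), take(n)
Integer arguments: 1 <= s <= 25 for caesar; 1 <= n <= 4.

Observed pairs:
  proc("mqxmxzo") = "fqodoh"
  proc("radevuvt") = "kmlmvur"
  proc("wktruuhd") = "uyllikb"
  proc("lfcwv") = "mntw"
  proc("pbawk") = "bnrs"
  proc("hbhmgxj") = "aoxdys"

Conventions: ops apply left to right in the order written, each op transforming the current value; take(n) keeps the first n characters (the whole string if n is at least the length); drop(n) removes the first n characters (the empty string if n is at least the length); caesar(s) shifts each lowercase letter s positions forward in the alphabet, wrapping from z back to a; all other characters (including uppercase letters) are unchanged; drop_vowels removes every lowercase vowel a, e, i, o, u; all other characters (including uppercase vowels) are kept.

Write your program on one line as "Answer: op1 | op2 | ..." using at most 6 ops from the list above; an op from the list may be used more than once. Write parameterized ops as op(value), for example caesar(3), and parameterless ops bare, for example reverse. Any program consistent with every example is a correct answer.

drop(1) | reverse | caesar(13) | caesar(6) | caesar(24)

Check, running the answer program on each example:
  "mqxmxzo" -> "qxmxzo" -> "ozxmxq" -> "bmkzkd" -> "hsqfqj" -> "fqodoh"
  "radevuvt" -> "adevuvt" -> "tvuveda" -> "gihirqn" -> "monoxwt" -> "kmlmvur"
  "wktruuhd" -> "ktruuhd" -> "dhuurtk" -> "quhhegx" -> "wannkmd" -> "uyllikb"
  "lfcwv" -> "fcwv" -> "vwcf" -> "ijps" -> "opvy" -> "mntw"
  "pbawk" -> "bawk" -> "kwab" -> "xjno" -> "dptu" -> "bnrs"
  "hbhmgxj" -> "bhmgxj" -> "jxgmhb" -> "wktzuo" -> "cqzfau" -> "aoxdys"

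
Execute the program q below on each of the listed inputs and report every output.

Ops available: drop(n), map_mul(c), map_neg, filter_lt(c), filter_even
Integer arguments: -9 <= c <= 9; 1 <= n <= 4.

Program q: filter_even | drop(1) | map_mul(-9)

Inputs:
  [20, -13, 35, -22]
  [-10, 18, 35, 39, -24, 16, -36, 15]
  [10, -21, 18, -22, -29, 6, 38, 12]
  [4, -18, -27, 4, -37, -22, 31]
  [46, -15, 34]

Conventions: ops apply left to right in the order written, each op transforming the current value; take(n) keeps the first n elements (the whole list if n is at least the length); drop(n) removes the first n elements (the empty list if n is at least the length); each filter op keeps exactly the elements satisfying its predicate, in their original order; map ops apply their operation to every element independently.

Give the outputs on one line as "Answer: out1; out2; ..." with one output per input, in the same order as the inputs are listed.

[198]; [-162, 216, -144, 324]; [-162, 198, -54, -342, -108]; [162, -36, 198]; [-306]

Execution, op by op:
  [20, -13, 35, -22] -> [20, -22] -> [-22] -> [198]
  [-10, 18, 35, 39, -24, 16, -36, 15] -> [-10, 18, -24, 16, -36] -> [18, -24, 16, -36] -> [-162, 216, -144, 324]
  [10, -21, 18, -22, -29, 6, 38, 12] -> [10, 18, -22, 6, 38, 12] -> [18, -22, 6, 38, 12] -> [-162, 198, -54, -342, -108]
  [4, -18, -27, 4, -37, -22, 31] -> [4, -18, 4, -22] -> [-18, 4, -22] -> [162, -36, 198]
  [46, -15, 34] -> [46, 34] -> [34] -> [-306]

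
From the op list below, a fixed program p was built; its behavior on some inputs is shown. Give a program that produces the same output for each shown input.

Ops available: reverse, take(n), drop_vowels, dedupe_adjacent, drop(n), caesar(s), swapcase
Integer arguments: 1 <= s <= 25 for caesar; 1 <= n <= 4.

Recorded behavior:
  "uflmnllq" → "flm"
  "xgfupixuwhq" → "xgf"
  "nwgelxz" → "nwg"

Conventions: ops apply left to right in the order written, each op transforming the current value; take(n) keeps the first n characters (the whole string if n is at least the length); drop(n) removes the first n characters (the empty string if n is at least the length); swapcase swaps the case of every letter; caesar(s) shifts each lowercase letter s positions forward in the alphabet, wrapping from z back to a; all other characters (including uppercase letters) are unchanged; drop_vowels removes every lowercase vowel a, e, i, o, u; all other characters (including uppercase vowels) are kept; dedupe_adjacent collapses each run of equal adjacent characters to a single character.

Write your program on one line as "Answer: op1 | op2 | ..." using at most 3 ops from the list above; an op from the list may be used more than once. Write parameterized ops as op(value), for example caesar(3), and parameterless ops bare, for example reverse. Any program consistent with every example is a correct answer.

drop_vowels | take(3)

Check, running the answer program on each example:
  "uflmnllq" -> "flmnllq" -> "flm"
  "xgfupixuwhq" -> "xgfpxwhq" -> "xgf"
  "nwgelxz" -> "nwglxz" -> "nwg"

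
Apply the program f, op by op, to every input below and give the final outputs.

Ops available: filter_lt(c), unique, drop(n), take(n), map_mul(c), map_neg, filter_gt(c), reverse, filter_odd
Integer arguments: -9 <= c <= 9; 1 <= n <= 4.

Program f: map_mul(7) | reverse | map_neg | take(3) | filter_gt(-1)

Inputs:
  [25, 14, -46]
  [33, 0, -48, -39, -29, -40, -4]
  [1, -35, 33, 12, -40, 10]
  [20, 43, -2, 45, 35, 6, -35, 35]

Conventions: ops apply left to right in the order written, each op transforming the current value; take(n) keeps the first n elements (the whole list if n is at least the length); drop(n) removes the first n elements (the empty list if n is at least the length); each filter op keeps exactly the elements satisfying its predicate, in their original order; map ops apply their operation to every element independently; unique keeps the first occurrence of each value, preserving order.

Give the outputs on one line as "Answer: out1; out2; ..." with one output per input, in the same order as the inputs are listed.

[322]; [28, 280, 203]; [280]; [245]

Execution, op by op:
  [25, 14, -46] -> [175, 98, -322] -> [-322, 98, 175] -> [322, -98, -175] -> [322, -98, -175] -> [322]
  [33, 0, -48, -39, -29, -40, -4] -> [231, 0, -336, -273, -203, -280, -28] -> [-28, -280, -203, -273, -336, 0, 231] -> [28, 280, 203, 273, 336, 0, -231] -> [28, 280, 203] -> [28, 280, 203]
  [1, -35, 33, 12, -40, 10] -> [7, -245, 231, 84, -280, 70] -> [70, -280, 84, 231, -245, 7] -> [-70, 280, -84, -231, 245, -7] -> [-70, 280, -84] -> [280]
  [20, 43, -2, 45, 35, 6, -35, 35] -> [140, 301, -14, 315, 245, 42, -245, 245] -> [245, -245, 42, 245, 315, -14, 301, 140] -> [-245, 245, -42, -245, -315, 14, -301, -140] -> [-245, 245, -42] -> [245]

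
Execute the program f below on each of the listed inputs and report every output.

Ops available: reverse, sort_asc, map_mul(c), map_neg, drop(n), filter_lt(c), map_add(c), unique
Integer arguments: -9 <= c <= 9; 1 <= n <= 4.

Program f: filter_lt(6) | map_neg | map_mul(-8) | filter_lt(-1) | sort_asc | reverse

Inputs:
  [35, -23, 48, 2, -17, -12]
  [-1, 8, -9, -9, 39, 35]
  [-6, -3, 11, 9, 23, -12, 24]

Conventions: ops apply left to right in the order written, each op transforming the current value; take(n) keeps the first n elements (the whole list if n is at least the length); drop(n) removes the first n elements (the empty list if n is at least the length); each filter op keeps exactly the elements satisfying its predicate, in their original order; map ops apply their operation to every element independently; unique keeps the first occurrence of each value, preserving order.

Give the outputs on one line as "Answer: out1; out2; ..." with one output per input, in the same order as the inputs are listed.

Execution, op by op:
  [35, -23, 48, 2, -17, -12] -> [-23, 2, -17, -12] -> [23, -2, 17, 12] -> [-184, 16, -136, -96] -> [-184, -136, -96] -> [-184, -136, -96] -> [-96, -136, -184]
  [-1, 8, -9, -9, 39, 35] -> [-1, -9, -9] -> [1, 9, 9] -> [-8, -72, -72] -> [-8, -72, -72] -> [-72, -72, -8] -> [-8, -72, -72]
  [-6, -3, 11, 9, 23, -12, 24] -> [-6, -3, -12] -> [6, 3, 12] -> [-48, -24, -96] -> [-48, -24, -96] -> [-96, -48, -24] -> [-24, -48, -96]

[-96, -136, -184]; [-8, -72, -72]; [-24, -48, -96]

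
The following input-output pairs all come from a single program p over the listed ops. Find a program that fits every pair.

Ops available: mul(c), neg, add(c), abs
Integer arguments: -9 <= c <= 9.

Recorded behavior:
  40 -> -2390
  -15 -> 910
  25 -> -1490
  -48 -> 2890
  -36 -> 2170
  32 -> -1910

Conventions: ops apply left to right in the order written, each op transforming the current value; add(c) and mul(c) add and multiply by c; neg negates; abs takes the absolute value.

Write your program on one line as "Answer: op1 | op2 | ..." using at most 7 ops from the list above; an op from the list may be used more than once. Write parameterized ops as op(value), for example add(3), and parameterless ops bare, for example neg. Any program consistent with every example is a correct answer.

mul(5) | mul(4) | mul(-3) | add(-2) | add(7) | add(5)

Check, running the answer program on each example:
  40 -> 200 -> 800 -> -2400 -> -2402 -> -2395 -> -2390
  -15 -> -75 -> -300 -> 900 -> 898 -> 905 -> 910
  25 -> 125 -> 500 -> -1500 -> -1502 -> -1495 -> -1490
  -48 -> -240 -> -960 -> 2880 -> 2878 -> 2885 -> 2890
  -36 -> -180 -> -720 -> 2160 -> 2158 -> 2165 -> 2170
  32 -> 160 -> 640 -> -1920 -> -1922 -> -1915 -> -1910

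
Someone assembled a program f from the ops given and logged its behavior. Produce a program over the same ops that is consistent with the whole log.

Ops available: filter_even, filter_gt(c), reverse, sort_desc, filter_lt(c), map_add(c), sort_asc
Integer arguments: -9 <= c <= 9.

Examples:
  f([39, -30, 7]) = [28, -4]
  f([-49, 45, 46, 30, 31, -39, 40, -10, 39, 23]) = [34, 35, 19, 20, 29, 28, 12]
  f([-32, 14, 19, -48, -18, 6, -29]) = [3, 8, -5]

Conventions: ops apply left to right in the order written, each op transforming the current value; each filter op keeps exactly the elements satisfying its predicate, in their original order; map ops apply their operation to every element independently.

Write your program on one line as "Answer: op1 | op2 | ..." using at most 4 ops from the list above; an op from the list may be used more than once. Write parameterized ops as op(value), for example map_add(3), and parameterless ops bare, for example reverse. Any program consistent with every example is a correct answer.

map_add(-5) | filter_gt(-8) | map_add(-6)

Check, running the answer program on each example:
  [39, -30, 7] -> [34, -35, 2] -> [34, 2] -> [28, -4]
  [-49, 45, 46, 30, 31, -39, 40, -10, 39, 23] -> [-54, 40, 41, 25, 26, -44, 35, -15, 34, 18] -> [40, 41, 25, 26, 35, 34, 18] -> [34, 35, 19, 20, 29, 28, 12]
  [-32, 14, 19, -48, -18, 6, -29] -> [-37, 9, 14, -53, -23, 1, -34] -> [9, 14, 1] -> [3, 8, -5]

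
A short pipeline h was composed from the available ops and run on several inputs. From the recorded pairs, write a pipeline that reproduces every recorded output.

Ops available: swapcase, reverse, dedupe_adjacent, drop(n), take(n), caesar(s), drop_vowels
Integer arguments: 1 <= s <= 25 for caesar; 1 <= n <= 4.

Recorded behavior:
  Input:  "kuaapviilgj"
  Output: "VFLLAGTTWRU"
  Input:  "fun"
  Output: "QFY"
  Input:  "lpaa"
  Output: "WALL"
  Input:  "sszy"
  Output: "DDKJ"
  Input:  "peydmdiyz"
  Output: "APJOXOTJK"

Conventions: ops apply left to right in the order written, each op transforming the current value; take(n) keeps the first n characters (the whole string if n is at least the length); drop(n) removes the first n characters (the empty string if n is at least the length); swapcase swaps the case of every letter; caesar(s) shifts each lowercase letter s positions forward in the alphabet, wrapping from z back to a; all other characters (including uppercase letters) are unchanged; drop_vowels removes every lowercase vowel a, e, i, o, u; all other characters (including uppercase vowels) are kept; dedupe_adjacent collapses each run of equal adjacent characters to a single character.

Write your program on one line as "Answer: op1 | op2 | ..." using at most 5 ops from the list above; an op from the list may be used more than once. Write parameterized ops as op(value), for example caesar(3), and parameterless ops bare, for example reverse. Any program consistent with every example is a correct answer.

caesar(6) | reverse | caesar(5) | reverse | swapcase

Check, running the answer program on each example:
  "kuaapviilgj" -> "qaggvboormp" -> "pmroobvggaq" -> "urwttgallfv" -> "vfllagttwru" -> "VFLLAGTTWRU"
  "fun" -> "lat" -> "tal" -> "yfq" -> "qfy" -> "QFY"
  "lpaa" -> "rvgg" -> "ggvr" -> "llaw" -> "wall" -> "WALL"
  "sszy" -> "yyfe" -> "efyy" -> "jkdd" -> "ddkj" -> "DDKJ"
  "peydmdiyz" -> "vkejsjoef" -> "feojsjekv" -> "kjtoxojpa" -> "apjoxotjk" -> "APJOXOTJK"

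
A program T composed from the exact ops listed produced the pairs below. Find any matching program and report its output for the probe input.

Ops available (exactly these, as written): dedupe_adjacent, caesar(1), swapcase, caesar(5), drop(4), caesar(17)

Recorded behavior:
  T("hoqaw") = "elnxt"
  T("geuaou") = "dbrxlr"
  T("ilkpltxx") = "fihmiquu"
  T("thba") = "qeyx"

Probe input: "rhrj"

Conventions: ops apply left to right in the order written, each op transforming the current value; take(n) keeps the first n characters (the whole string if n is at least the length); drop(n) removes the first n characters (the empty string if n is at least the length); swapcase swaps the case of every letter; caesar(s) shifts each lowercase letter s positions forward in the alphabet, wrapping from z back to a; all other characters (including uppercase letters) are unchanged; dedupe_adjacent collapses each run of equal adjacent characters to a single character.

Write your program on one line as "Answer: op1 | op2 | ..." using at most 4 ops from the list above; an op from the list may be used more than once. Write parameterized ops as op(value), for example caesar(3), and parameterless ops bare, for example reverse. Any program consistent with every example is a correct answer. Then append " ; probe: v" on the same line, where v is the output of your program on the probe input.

caesar(17) | caesar(1) | caesar(5) ; probe: "oeog"

Check, running the answer program on each example:
  "hoqaw" -> "yfhrn" -> "zgiso" -> "elnxt"
  "geuaou" -> "xvlrfl" -> "ywmsgm" -> "dbrxlr"
  "ilkpltxx" -> "zcbgckoo" -> "adchdlpp" -> "fihmiquu"
  "thba" -> "kysr" -> "lzts" -> "qeyx"
  probe: "rhrj" -> "iyia" -> "jzjb" -> "oeog"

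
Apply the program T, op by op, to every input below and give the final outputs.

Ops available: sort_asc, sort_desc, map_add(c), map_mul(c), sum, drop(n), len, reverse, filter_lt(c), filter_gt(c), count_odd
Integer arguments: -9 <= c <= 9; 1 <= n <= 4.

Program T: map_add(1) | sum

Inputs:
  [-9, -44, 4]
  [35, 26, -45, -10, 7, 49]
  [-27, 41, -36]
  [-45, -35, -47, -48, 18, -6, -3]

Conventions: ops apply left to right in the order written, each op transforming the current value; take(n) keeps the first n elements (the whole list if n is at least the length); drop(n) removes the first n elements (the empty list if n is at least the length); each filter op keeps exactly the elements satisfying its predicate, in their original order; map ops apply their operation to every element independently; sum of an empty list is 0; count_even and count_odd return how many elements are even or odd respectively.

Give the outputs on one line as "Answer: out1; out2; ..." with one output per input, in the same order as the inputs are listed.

-46; 68; -19; -159

Execution, op by op:
  [-9, -44, 4] -> [-8, -43, 5] -> -46
  [35, 26, -45, -10, 7, 49] -> [36, 27, -44, -9, 8, 50] -> 68
  [-27, 41, -36] -> [-26, 42, -35] -> -19
  [-45, -35, -47, -48, 18, -6, -3] -> [-44, -34, -46, -47, 19, -5, -2] -> -159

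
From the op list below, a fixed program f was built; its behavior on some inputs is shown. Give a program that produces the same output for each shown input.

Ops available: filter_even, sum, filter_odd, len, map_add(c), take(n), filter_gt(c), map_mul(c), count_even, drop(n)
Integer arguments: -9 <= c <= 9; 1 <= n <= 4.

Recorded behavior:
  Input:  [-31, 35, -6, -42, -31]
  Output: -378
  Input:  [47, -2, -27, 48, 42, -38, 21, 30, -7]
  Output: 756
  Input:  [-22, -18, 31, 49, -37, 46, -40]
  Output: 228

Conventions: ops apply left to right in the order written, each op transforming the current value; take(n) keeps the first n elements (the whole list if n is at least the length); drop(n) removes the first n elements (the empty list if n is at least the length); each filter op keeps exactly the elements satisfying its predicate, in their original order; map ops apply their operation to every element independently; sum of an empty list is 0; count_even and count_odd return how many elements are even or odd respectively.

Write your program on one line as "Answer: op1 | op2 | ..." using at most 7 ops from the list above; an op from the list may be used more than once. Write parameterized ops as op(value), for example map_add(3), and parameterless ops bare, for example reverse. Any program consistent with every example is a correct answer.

map_add(-4) | map_add(9) | drop(3) | map_mul(3) | map_mul(2) | sum

Check, running the answer program on each example:
  [-31, 35, -6, -42, -31] -> [-35, 31, -10, -46, -35] -> [-26, 40, -1, -37, -26] -> [-37, -26] -> [-111, -78] -> [-222, -156] -> -378
  [47, -2, -27, 48, 42, -38, 21, 30, -7] -> [43, -6, -31, 44, 38, -42, 17, 26, -11] -> [52, 3, -22, 53, 47, -33, 26, 35, -2] -> [53, 47, -33, 26, 35, -2] -> [159, 141, -99, 78, 105, -6] -> [318, 282, -198, 156, 210, -12] -> 756
  [-22, -18, 31, 49, -37, 46, -40] -> [-26, -22, 27, 45, -41, 42, -44] -> [-17, -13, 36, 54, -32, 51, -35] -> [54, -32, 51, -35] -> [162, -96, 153, -105] -> [324, -192, 306, -210] -> 228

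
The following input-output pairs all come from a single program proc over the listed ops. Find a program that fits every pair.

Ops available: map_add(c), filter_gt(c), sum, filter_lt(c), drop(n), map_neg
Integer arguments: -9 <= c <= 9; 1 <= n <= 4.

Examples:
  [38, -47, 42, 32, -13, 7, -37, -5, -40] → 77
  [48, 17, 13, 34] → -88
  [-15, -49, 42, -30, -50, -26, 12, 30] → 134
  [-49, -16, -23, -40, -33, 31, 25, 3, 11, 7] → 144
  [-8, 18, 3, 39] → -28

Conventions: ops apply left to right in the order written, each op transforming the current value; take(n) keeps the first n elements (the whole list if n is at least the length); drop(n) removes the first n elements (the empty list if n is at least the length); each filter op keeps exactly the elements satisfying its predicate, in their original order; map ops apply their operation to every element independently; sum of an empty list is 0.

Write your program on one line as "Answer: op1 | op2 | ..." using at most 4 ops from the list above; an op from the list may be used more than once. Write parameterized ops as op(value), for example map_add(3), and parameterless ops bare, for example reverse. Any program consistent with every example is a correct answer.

map_neg | map_add(1) | map_add(5) | sum

Check, running the answer program on each example:
  [38, -47, 42, 32, -13, 7, -37, -5, -40] -> [-38, 47, -42, -32, 13, -7, 37, 5, 40] -> [-37, 48, -41, -31, 14, -6, 38, 6, 41] -> [-32, 53, -36, -26, 19, -1, 43, 11, 46] -> 77
  [48, 17, 13, 34] -> [-48, -17, -13, -34] -> [-47, -16, -12, -33] -> [-42, -11, -7, -28] -> -88
  [-15, -49, 42, -30, -50, -26, 12, 30] -> [15, 49, -42, 30, 50, 26, -12, -30] -> [16, 50, -41, 31, 51, 27, -11, -29] -> [21, 55, -36, 36, 56, 32, -6, -24] -> 134
  [-49, -16, -23, -40, -33, 31, 25, 3, 11, 7] -> [49, 16, 23, 40, 33, -31, -25, -3, -11, -7] -> [50, 17, 24, 41, 34, -30, -24, -2, -10, -6] -> [55, 22, 29, 46, 39, -25, -19, 3, -5, -1] -> 144
  [-8, 18, 3, 39] -> [8, -18, -3, -39] -> [9, -17, -2, -38] -> [14, -12, 3, -33] -> -28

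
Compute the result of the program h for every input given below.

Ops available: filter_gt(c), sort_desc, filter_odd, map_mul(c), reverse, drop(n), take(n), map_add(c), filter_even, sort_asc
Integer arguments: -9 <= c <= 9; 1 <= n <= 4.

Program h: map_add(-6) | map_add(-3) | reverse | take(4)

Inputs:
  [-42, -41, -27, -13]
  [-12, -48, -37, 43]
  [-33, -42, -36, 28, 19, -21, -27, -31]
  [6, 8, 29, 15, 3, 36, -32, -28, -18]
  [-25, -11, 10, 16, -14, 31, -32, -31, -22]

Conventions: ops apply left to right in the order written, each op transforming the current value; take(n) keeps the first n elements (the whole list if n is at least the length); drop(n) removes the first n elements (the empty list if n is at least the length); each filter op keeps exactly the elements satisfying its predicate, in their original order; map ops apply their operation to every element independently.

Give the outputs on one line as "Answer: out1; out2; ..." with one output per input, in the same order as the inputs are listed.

Execution, op by op:
  [-42, -41, -27, -13] -> [-48, -47, -33, -19] -> [-51, -50, -36, -22] -> [-22, -36, -50, -51] -> [-22, -36, -50, -51]
  [-12, -48, -37, 43] -> [-18, -54, -43, 37] -> [-21, -57, -46, 34] -> [34, -46, -57, -21] -> [34, -46, -57, -21]
  [-33, -42, -36, 28, 19, -21, -27, -31] -> [-39, -48, -42, 22, 13, -27, -33, -37] -> [-42, -51, -45, 19, 10, -30, -36, -40] -> [-40, -36, -30, 10, 19, -45, -51, -42] -> [-40, -36, -30, 10]
  [6, 8, 29, 15, 3, 36, -32, -28, -18] -> [0, 2, 23, 9, -3, 30, -38, -34, -24] -> [-3, -1, 20, 6, -6, 27, -41, -37, -27] -> [-27, -37, -41, 27, -6, 6, 20, -1, -3] -> [-27, -37, -41, 27]
  [-25, -11, 10, 16, -14, 31, -32, -31, -22] -> [-31, -17, 4, 10, -20, 25, -38, -37, -28] -> [-34, -20, 1, 7, -23, 22, -41, -40, -31] -> [-31, -40, -41, 22, -23, 7, 1, -20, -34] -> [-31, -40, -41, 22]

[-22, -36, -50, -51]; [34, -46, -57, -21]; [-40, -36, -30, 10]; [-27, -37, -41, 27]; [-31, -40, -41, 22]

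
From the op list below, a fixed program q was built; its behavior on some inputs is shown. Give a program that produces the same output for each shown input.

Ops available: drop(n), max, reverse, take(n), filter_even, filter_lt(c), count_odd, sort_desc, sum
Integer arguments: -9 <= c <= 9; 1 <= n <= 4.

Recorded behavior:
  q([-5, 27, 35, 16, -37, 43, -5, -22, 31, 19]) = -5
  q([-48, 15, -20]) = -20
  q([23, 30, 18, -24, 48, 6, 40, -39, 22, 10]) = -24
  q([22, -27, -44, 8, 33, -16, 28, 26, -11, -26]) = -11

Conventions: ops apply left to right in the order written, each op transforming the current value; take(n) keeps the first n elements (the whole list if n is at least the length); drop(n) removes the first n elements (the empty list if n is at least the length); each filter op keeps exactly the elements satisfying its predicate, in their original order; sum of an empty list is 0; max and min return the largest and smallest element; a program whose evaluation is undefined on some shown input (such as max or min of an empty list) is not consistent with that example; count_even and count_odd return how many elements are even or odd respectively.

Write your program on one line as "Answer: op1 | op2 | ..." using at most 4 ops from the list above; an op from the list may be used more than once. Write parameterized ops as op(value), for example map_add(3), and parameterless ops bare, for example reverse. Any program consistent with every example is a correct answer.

filter_lt(7) | filter_lt(-2) | sort_desc | max

Check, running the answer program on each example:
  [-5, 27, 35, 16, -37, 43, -5, -22, 31, 19] -> [-5, -37, -5, -22] -> [-5, -37, -5, -22] -> [-5, -5, -22, -37] -> -5
  [-48, 15, -20] -> [-48, -20] -> [-48, -20] -> [-20, -48] -> -20
  [23, 30, 18, -24, 48, 6, 40, -39, 22, 10] -> [-24, 6, -39] -> [-24, -39] -> [-24, -39] -> -24
  [22, -27, -44, 8, 33, -16, 28, 26, -11, -26] -> [-27, -44, -16, -11, -26] -> [-27, -44, -16, -11, -26] -> [-11, -16, -26, -27, -44] -> -11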